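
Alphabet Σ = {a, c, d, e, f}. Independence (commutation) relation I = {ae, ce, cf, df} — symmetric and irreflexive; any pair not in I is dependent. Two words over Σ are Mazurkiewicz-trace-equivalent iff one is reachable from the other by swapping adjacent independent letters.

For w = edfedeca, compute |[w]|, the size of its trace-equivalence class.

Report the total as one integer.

6

0(e) covers ∅
1(d) covers 0:e
2(f) covers 0:e
3(e) covers 1:d, 2:f
4(d) covers 3:e
5(e) covers 4:d
6(c) covers 4:d
7(a) covers 6:c
floor of heap: 0:e
completions by unplaced set U, small U first (add the entries for U minus each lowest piece of U):
  |U|=1: {5}:1  {7}:1
  |U|=2: {5,7}:2  {6,7}:1
  |U|=3: {5,6,7}:3
  |U|=4: {4,5,6,7}:3
  |U|=5: {3,4,5,6,7}:3
  |U|=6: {1,3,4,5,6,7}:3  {2,3,4,5,6,7}:3
  start at 0(e): 6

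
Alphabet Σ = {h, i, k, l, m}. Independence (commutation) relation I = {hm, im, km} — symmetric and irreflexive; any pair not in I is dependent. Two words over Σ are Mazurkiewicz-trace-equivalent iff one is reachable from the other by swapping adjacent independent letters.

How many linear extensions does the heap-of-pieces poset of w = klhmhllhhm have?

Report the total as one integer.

0(k) covers ∅
1(l) covers 0:k
2(h) covers 1:l
3(m) covers 1:l
4(h) covers 2:h
5(l) covers 3:m, 4:h
6(l) covers 5:l
7(h) covers 6:l
8(h) covers 7:h
9(m) covers 6:l
floor of heap: 0:k
completions by unplaced set U, small U first (add the entries for U minus each lowest piece of U):
  |U|=1: {8}:1  {9}:1
  |U|=2: {7,8}:1  {8,9}:2
  |U|=3: {7,8,9}:3
  |U|=4: {6,7,8,9}:3
  |U|=5: {5,6,7,8,9}:3
  |U|=6: {3,5,6,7,8,9}:3  {4,5,6,7,8,9}:3
  |U|=7: {2,4,5,6,7,8,9}:3  {3,4,5,6,7,8,9}:6
  |U|=8: {2,3,4,5,6,7,8,9}:9
  start at 0(k): 9

9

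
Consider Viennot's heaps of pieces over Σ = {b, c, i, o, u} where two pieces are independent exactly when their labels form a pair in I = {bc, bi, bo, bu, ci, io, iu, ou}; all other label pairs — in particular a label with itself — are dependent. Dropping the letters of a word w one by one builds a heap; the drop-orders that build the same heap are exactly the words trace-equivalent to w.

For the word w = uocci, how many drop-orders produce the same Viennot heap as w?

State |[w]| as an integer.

10

piece 0:u — minimal
piece 1:o — minimal
piece 2:c rests on {0:u, 1:o}
piece 3:c rests on {2:c}
piece 4:i — minimal
minimal pieces: {0:u, 1:o, 4:i}
ways to finish when only these pieces remain (= sum over removing one remaining piece with nothing left below it):
  1 left: {3}→1  {4}→1
  2 left: {2,3}→1  {3,4}→2
  3 left: {0,2,3}→1  {1,2,3}→1  {2,3,4}→3
  placing 0:u first → 4 extensions
  placing 1:o first → 4 extensions
  placing 4:i first → 2 extensions
total linear extensions = 10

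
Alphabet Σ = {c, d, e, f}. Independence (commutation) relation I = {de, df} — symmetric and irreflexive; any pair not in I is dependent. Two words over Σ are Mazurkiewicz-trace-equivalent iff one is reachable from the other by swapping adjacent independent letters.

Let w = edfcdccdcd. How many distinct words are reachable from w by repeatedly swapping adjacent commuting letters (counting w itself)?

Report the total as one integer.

3

#0=e has no predecessor
#1=d has no predecessor
#2=f depends on [0:e]
#3=c depends on [1:d, 2:f]
#4=d depends on [3:c]
#5=c depends on [4:d]
#6=c depends on [5:c]
#7=d depends on [6:c]
#8=c depends on [7:d]
#9=d depends on [8:c]
sources: [0:e, 1:d]
N(rest) = Σ N(rest − s) over sources s of rest; N(one piece) = 1:
  size 1 → [9]=1
  size 2 → [8,9]=1
  size 3 → [7,8,9]=1
  size 4 → [6,7,8,9]=1
  size 5 → [5,6,7,8,9]=1
  size 6 → [4,5,6,7,8,9]=1
  size 7 → [3,4,5,6,7,8,9]=1
  size 8 → [1,3,4,5,6,7,8,9]=1  [2,3,4,5,6,7,8,9]=1
  first=0(e) contributes 2
  first=1(d) contributes 1
|[w]| = 3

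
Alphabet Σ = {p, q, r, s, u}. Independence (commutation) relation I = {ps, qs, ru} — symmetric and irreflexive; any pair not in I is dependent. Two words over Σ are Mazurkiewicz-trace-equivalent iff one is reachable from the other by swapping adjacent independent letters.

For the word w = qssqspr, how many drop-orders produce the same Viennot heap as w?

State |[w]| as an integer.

0(q) covers ∅
1(s) covers ∅
2(s) covers 1:s
3(q) covers 0:q
4(s) covers 2:s
5(p) covers 3:q
6(r) covers 4:s, 5:p
floor of heap: 0:q, 1:s
completions by unplaced set U, small U first (add the entries for U minus each lowest piece of U):
  |U|=1: {6}:1
  |U|=2: {4,6}:1  {5,6}:1
  |U|=3: {2,4,6}:1  {3,5,6}:1  {4,5,6}:2
  |U|=4: {0,3,5,6}:1  {1,2,4,6}:1  {2,4,5,6}:3  {3,4,5,6}:3
  |U|=5: {0,3,4,5,6}:4  {1,2,4,5,6}:4  {2,3,4,5,6}:6
  start at 0(q): 10
  start at 1(s): 10
sum over floor = 20

20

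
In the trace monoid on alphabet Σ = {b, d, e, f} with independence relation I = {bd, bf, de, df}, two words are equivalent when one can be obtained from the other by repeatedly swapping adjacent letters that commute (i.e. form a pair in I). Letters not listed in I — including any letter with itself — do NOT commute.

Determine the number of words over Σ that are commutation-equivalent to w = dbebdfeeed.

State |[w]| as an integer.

240

drop 0:d onto floor
drop 1:b onto floor
drop 2:e onto {1:b}
drop 3:b onto {2:e}
drop 4:d onto {0:d}
drop 5:f onto {2:e}
drop 6:e onto {3:b, 5:f}
drop 7:e onto {6:e}
drop 8:e onto {7:e}
drop 9:d onto {4:d}
ground layer = {0:d, 1:b}
drop-orders for the pieces not yet dropped (sum over which currently-grounded one goes next):
  1 to go: {8} 1  {9} 1
  2 to go: {4,9} 1  {7,8} 1  {8,9} 2
  3 to go: {0,4,9} 1  {4,8,9} 3  {6,7,8} 1  {7,8,9} 3
  4 to go: {0,4,8,9} 4  {3,6,7,8} 1  {4,7,8,9} 6  {5,6,7,8} 1  {6,7,8,9} 4
  5 to go: {0,4,7,8,9} 10  {3,5,6,7,8} 2  {3,6,7,8,9} 5  {4,6,7,8,9} 10  {5,6,7,8,9} 5
  6 to go: {0,4,6,7,8,9} 20  {2,3,5,6,7,8} 2  {3,4,6,7,8,9} 15  {3,5,6,7,8,9} 12  {4,5,6,7,8,9} 15
  7 to go: {0,3,4,6,7,8,9} 35  {0,4,5,6,7,8,9} 35  {1,2,3,5,6,7,8} 2  {2,3,5,6,7,8,9} 14  {3,4,5,6,7,8,9} 42
  8 to go: {0,3,4,5,6,7,8,9} 112  {1,2,3,5,6,7,8,9} 16  {2,3,4,5,6,7,8,9} 56
  if 0:d drops first: 72 orders
  if 1:b drops first: 168 orders
heap linearizations: 240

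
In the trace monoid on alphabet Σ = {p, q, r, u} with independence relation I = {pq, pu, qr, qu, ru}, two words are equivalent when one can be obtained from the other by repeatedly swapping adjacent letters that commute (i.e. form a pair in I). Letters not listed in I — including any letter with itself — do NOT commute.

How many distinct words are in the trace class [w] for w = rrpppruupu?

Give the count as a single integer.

120

drop 0:r onto floor
drop 1:r onto {0:r}
drop 2:p onto {1:r}
drop 3:p onto {2:p}
drop 4:p onto {3:p}
drop 5:r onto {4:p}
drop 6:u onto floor
drop 7:u onto {6:u}
drop 8:p onto {5:r}
drop 9:u onto {7:u}
ground layer = {0:r, 6:u}
drop-orders for the pieces not yet dropped (sum over which currently-grounded one goes next):
  1 to go: {8} 1  {9} 1
  2 to go: {5,8} 1  {7,9} 1  {8,9} 2
  3 to go: {4,5,8} 1  {5,8,9} 3  {6,7,9} 1  {7,8,9} 3
  4 to go: {3,4,5,8} 1  {4,5,8,9} 4  {5,7,8,9} 6  {6,7,8,9} 4
  5 to go: {2,3,4,5,8} 1  {3,4,5,8,9} 5  {4,5,7,8,9} 10  {5,6,7,8,9} 10
  6 to go: {1,2,3,4,5,8} 1  {2,3,4,5,8,9} 6  {3,4,5,7,8,9} 15  {4,5,6,7,8,9} 20
  7 to go: {0,1,2,3,4,5,8} 1  {1,2,3,4,5,8,9} 7  {2,3,4,5,7,8,9} 21  {3,4,5,6,7,8,9} 35
  8 to go: {0,1,2,3,4,5,8,9} 8  {1,2,3,4,5,7,8,9} 28  {2,3,4,5,6,7,8,9} 56
  if 0:r drops first: 84 orders
  if 6:u drops first: 36 orders
heap linearizations: 120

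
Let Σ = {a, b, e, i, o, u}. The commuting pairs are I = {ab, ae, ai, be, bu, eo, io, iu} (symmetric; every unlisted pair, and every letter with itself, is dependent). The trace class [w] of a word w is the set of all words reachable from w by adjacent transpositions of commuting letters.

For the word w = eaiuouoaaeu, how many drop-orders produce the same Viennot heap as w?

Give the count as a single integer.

#0=e has no predecessor
#1=a has no predecessor
#2=i depends on [0:e]
#3=u depends on [0:e, 1:a]
#4=o depends on [3:u]
#5=u depends on [4:o]
#6=o depends on [5:u]
#7=a depends on [6:o]
#8=a depends on [7:a]
#9=e depends on [2:i, 5:u]
#10=u depends on [8:a, 9:e]
sources: [0:e, 1:a]
N(rest) = Σ N(rest − s) over sources s of rest; N(one piece) = 1:
  size 1 → [10]=1
  size 2 → [8,10]=1  [9,10]=1
  size 3 → [2,9,10]=1  [7,8,10]=1  [8,9,10]=2
  size 4 → [2,8,9,10]=3  [6,7,8,10]=1  [7,8,9,10]=3
  size 5 → [2,7,8,9,10]=6  [6,7,8,9,10]=4
  size 6 → [2,6,7,8,9,10]=10  [5,6,7,8,9,10]=4
  size 7 → [2,5,6,7,8,9,10]=14  [4,5,6,7,8,9,10]=4
  size 8 → [2,4,5,6,7,8,9,10]=18  [3,4,5,6,7,8,9,10]=4
  size 9 → [1,3,4,5,6,7,8,9,10]=4  [2,3,4,5,6,7,8,9,10]=22
  first=0(e) contributes 26
  first=1(a) contributes 22
|[w]| = 48

48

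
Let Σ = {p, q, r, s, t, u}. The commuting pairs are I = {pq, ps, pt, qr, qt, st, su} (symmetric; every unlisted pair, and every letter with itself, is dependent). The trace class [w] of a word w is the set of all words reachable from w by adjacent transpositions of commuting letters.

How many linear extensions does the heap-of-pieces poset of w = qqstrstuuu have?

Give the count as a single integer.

drop 0:q onto floor
drop 1:q onto {0:q}
drop 2:s onto {1:q}
drop 3:t onto floor
drop 4:r onto {2:s, 3:t}
drop 5:s onto {4:r}
drop 6:t onto {4:r}
drop 7:u onto {6:t}
drop 8:u onto {7:u}
drop 9:u onto {8:u}
ground layer = {0:q, 3:t}
drop-orders for the pieces not yet dropped (sum over which currently-grounded one goes next):
  1 to go: {5} 1  {9} 1
  2 to go: {5,9} 2  {8,9} 1
  3 to go: {5,8,9} 3  {7,8,9} 1
  4 to go: {5,7,8,9} 4  {6,7,8,9} 1
  5 to go: {5,6,7,8,9} 5
  6 to go: {4,5,6,7,8,9} 5
  7 to go: {2,4,5,6,7,8,9} 5  {3,4,5,6,7,8,9} 5
  8 to go: {1,2,4,5,6,7,8,9} 5  {2,3,4,5,6,7,8,9} 10
  if 0:q drops first: 15 orders
  if 3:t drops first: 5 orders
heap linearizations: 20

20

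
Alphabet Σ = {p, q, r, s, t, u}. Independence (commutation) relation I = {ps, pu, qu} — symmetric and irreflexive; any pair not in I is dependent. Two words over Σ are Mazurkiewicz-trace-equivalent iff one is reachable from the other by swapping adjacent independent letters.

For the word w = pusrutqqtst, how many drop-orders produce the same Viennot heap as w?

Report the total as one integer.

#0=p has no predecessor
#1=u has no predecessor
#2=s depends on [1:u]
#3=r depends on [0:p, 2:s]
#4=u depends on [3:r]
#5=t depends on [4:u]
#6=q depends on [5:t]
#7=q depends on [6:q]
#8=t depends on [7:q]
#9=s depends on [8:t]
#10=t depends on [9:s]
sources: [0:p, 1:u]
N(rest) = Σ N(rest − s) over sources s of rest; N(one piece) = 1:
  size 1 → [10]=1
  size 2 → [9,10]=1
  size 3 → [8,9,10]=1
  size 4 → [7,8,9,10]=1
  size 5 → [6,7,8,9,10]=1
  size 6 → [5,6,7,8,9,10]=1
  size 7 → [4,5,6,7,8,9,10]=1
  size 8 → [3,4,5,6,7,8,9,10]=1
  size 9 → [0,3,4,5,6,7,8,9,10]=1  [2,3,4,5,6,7,8,9,10]=1
  first=0(p) contributes 1
  first=1(u) contributes 2
|[w]| = 3

3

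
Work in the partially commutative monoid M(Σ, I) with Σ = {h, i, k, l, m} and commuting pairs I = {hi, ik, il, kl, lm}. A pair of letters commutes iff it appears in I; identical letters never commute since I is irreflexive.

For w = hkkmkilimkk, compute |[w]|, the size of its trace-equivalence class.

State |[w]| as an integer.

30

drop 0:h onto floor
drop 1:k onto {0:h}
drop 2:k onto {1:k}
drop 3:m onto {2:k}
drop 4:k onto {3:m}
drop 5:i onto {3:m}
drop 6:l onto {0:h}
drop 7:i onto {5:i}
drop 8:m onto {4:k, 7:i}
drop 9:k onto {8:m}
drop 10:k onto {9:k}
ground layer = {0:h}
drop-orders for the pieces not yet dropped (sum over which currently-grounded one goes next):
  1 to go: {6} 1  {10} 1
  2 to go: {6,10} 2  {9,10} 1
  3 to go: {6,9,10} 3  {8,9,10} 1
  4 to go: {4,8,9,10} 1  {6,8,9,10} 4  {7,8,9,10} 1
  5 to go: {4,6,8,9,10} 5  {4,7,8,9,10} 2  {5,7,8,9,10} 1  {6,7,8,9,10} 5
  6 to go: {4,5,7,8,9,10} 3  {4,6,7,8,9,10} 12  {5,6,7,8,9,10} 6
  7 to go: {3,4,5,7,8,9,10} 3  {4,5,6,7,8,9,10} 21
  8 to go: {2,3,4,5,7,8,9,10} 3  {3,4,5,6,7,8,9,10} 24
  9 to go: {1,2,3,4,5,7,8,9,10} 3  {2,3,4,5,6,7,8,9,10} 27
  if 0:h drops first: 30 orders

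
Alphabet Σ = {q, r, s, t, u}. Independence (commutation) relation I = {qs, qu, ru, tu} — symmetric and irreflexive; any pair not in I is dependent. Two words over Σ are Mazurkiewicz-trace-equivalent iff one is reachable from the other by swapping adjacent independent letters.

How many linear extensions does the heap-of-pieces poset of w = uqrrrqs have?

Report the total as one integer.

piece 0:u — minimal
piece 1:q — minimal
piece 2:r rests on {1:q}
piece 3:r rests on {2:r}
piece 4:r rests on {3:r}
piece 5:q rests on {4:r}
piece 6:s rests on {0:u, 4:r}
minimal pieces: {0:u, 1:q}
ways to finish when only these pieces remain (= sum over removing one remaining piece with nothing left below it):
  1 left: {5}→1  {6}→1
  2 left: {0,6}→1  {5,6}→2
  3 left: {0,5,6}→3  {4,5,6}→2
  4 left: {0,4,5,6}→5  {3,4,5,6}→2
  5 left: {0,3,4,5,6}→7  {2,3,4,5,6}→2
  placing 0:u first → 2 extensions
  placing 1:q first → 9 extensions
total linear extensions = 11

11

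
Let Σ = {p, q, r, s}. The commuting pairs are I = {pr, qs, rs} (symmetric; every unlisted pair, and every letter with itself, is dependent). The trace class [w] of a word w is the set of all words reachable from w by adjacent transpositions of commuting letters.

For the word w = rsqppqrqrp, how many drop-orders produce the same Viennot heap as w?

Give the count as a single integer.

#0=r has no predecessor
#1=s has no predecessor
#2=q depends on [0:r]
#3=p depends on [1:s, 2:q]
#4=p depends on [3:p]
#5=q depends on [4:p]
#6=r depends on [5:q]
#7=q depends on [6:r]
#8=r depends on [7:q]
#9=p depends on [7:q]
sources: [0:r, 1:s]
N(rest) = Σ N(rest − s) over sources s of rest; N(one piece) = 1:
  size 1 → [8]=1  [9]=1
  size 2 → [8,9]=2
  size 3 → [7,8,9]=2
  size 4 → [6,7,8,9]=2
  size 5 → [5,6,7,8,9]=2
  size 6 → [4,5,6,7,8,9]=2
  size 7 → [3,4,5,6,7,8,9]=2
  size 8 → [1,3,4,5,6,7,8,9]=2  [2,3,4,5,6,7,8,9]=2
  first=0(r) contributes 4
  first=1(s) contributes 2
|[w]| = 6

6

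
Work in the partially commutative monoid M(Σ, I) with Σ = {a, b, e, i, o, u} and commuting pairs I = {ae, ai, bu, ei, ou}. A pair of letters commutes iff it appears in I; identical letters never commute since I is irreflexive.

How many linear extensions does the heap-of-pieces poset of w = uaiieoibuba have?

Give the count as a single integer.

#0=u has no predecessor
#1=a depends on [0:u]
#2=i depends on [0:u]
#3=i depends on [2:i]
#4=e depends on [0:u]
#5=o depends on [1:a, 3:i, 4:e]
#6=i depends on [5:o]
#7=b depends on [6:i]
#8=u depends on [6:i]
#9=b depends on [7:b]
#10=a depends on [8:u, 9:b]
sources: [0:u]
N(rest) = Σ N(rest − s) over sources s of rest; N(one piece) = 1:
  size 1 → [10]=1
  size 2 → [8,10]=1  [9,10]=1
  size 3 → [7,9,10]=1  [8,9,10]=2
  size 4 → [7,8,9,10]=3
  size 5 → [6,7,8,9,10]=3
  size 6 → [5,6,7,8,9,10]=3
  size 7 → [1,5,6,7,8,9,10]=3  [3,5,6,7,8,9,10]=3  [4,5,6,7,8,9,10]=3
  size 8 → [1,3,5,6,7,8,9,10]=6  [1,4,5,6,7,8,9,10]=6  [2,3,5,6,7,8,9,10]=3  [3,4,5,6,7,8,9,10]=6
  size 9 → [1,2,3,5,6,7,8,9,10]=9  [1,3,4,5,6,7,8,9,10]=18  [2,3,4,5,6,7,8,9,10]=9
  first=0(u) contributes 36

36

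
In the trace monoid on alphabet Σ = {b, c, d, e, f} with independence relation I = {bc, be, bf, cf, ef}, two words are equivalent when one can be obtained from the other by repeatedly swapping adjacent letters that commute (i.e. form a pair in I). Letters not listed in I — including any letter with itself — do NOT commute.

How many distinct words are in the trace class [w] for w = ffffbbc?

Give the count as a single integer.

#0=f has no predecessor
#1=f depends on [0:f]
#2=f depends on [1:f]
#3=f depends on [2:f]
#4=b has no predecessor
#5=b depends on [4:b]
#6=c has no predecessor
sources: [0:f, 4:b, 6:c]
N(rest) = Σ N(rest − s) over sources s of rest; N(one piece) = 1:
  size 1 → [3]=1  [5]=1  [6]=1
  size 2 → [2,3]=1  [3,5]=2  [3,6]=2  [4,5]=1  [5,6]=2
  size 3 → [1,2,3]=1  [2,3,5]=3  [2,3,6]=3  [3,4,5]=3  [3,5,6]=6  [4,5,6]=3
  size 4 → [0,1,2,3]=1  [1,2,3,5]=4  [1,2,3,6]=4  [2,3,4,5]=6  [2,3,5,6]=12  [3,4,5,6]=12
  size 5 → [0,1,2,3,5]=5  [0,1,2,3,6]=5  [1,2,3,4,5]=10  [1,2,3,5,6]=20  [2,3,4,5,6]=30
  first=0(f) contributes 60
  first=4(b) contributes 30
  first=6(c) contributes 15
|[w]| = 105

105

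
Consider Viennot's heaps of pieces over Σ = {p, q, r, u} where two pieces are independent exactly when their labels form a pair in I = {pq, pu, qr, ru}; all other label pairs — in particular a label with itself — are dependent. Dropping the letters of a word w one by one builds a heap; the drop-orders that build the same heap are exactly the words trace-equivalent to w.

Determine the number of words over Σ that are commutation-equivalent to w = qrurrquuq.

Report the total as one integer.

84

drop 0:q onto floor
drop 1:r onto floor
drop 2:u onto {0:q}
drop 3:r onto {1:r}
drop 4:r onto {3:r}
drop 5:q onto {2:u}
drop 6:u onto {5:q}
drop 7:u onto {6:u}
drop 8:q onto {7:u}
ground layer = {0:q, 1:r}
drop-orders for the pieces not yet dropped (sum over which currently-grounded one goes next):
  1 to go: {4} 1  {8} 1
  2 to go: {3,4} 1  {4,8} 2  {7,8} 1
  3 to go: {1,3,4} 1  {3,4,8} 3  {4,7,8} 3  {6,7,8} 1
  4 to go: {1,3,4,8} 4  {3,4,7,8} 6  {4,6,7,8} 4  {5,6,7,8} 1
  5 to go: {1,3,4,7,8} 10  {2,5,6,7,8} 1  {3,4,6,7,8} 10  {4,5,6,7,8} 5
  6 to go: {0,2,5,6,7,8} 1  {1,3,4,6,7,8} 20  {2,4,5,6,7,8} 6  {3,4,5,6,7,8} 15
  7 to go: {0,2,4,5,6,7,8} 7  {1,3,4,5,6,7,8} 35  {2,3,4,5,6,7,8} 21
  if 0:q drops first: 56 orders
  if 1:r drops first: 28 orders
heap linearizations: 84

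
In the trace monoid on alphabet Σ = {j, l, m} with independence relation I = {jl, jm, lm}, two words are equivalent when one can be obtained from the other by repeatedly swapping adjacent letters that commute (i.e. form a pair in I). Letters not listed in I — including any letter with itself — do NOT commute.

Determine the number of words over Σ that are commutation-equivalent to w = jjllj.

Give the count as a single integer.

0(j) covers ∅
1(j) covers 0:j
2(l) covers ∅
3(l) covers 2:l
4(j) covers 1:j
floor of heap: 0:j, 2:l
completions by unplaced set U, small U first (add the entries for U minus each lowest piece of U):
  |U|=1: {3}:1  {4}:1
  |U|=2: {1,4}:1  {2,3}:1  {3,4}:2
  |U|=3: {0,1,4}:1  {1,3,4}:3  {2,3,4}:3
  start at 0(j): 6
  start at 2(l): 4
sum over floor = 10

10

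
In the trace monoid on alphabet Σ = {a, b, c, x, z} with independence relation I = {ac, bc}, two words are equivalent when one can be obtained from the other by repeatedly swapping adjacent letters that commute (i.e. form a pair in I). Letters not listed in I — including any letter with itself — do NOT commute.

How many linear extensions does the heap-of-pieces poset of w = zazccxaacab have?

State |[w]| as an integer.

piece 0:z — minimal
piece 1:a rests on {0:z}
piece 2:z rests on {1:a}
piece 3:c rests on {2:z}
piece 4:c rests on {3:c}
piece 5:x rests on {4:c}
piece 6:a rests on {5:x}
piece 7:a rests on {6:a}
piece 8:c rests on {5:x}
piece 9:a rests on {7:a}
piece 10:b rests on {9:a}
minimal pieces: {0:z}
ways to finish when only these pieces remain (= sum over removing one remaining piece with nothing left below it):
  1 left: {8}→1  {10}→1
  2 left: {8,10}→2  {9,10}→1
  3 left: {7,9,10}→1  {8,9,10}→3
  4 left: {6,7,9,10}→1  {7,8,9,10}→4
  5 left: {6,7,8,9,10}→5
  6 left: {5,6,7,8,9,10}→5
  7 left: {4,5,6,7,8,9,10}→5
  8 left: {3,4,5,6,7,8,9,10}→5
  9 left: {2,3,4,5,6,7,8,9,10}→5
  placing 0:z first → 5 extensions

5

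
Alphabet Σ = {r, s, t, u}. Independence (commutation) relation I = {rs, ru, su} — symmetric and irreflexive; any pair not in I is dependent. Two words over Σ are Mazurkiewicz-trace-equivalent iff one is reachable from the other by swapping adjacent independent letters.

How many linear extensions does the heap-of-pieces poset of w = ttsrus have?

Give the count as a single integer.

12

0(t) covers ∅
1(t) covers 0:t
2(s) covers 1:t
3(r) covers 1:t
4(u) covers 1:t
5(s) covers 2:s
floor of heap: 0:t
completions by unplaced set U, small U first (add the entries for U minus each lowest piece of U):
  |U|=1: {3}:1  {4}:1  {5}:1
  |U|=2: {2,5}:1  {3,4}:2  {3,5}:2  {4,5}:2
  |U|=3: {2,3,5}:3  {2,4,5}:3  {3,4,5}:6
  |U|=4: {2,3,4,5}:12
  start at 0(t): 12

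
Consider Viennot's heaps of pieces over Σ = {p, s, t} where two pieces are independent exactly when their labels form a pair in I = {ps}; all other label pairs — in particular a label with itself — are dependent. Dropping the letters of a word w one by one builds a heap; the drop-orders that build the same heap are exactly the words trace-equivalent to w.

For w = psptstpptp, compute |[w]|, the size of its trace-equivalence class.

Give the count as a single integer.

3

drop 0:p onto floor
drop 1:s onto floor
drop 2:p onto {0:p}
drop 3:t onto {1:s, 2:p}
drop 4:s onto {3:t}
drop 5:t onto {4:s}
drop 6:p onto {5:t}
drop 7:p onto {6:p}
drop 8:t onto {7:p}
drop 9:p onto {8:t}
ground layer = {0:p, 1:s}
drop-orders for the pieces not yet dropped (sum over which currently-grounded one goes next):
  1 to go: {9} 1
  2 to go: {8,9} 1
  3 to go: {7,8,9} 1
  4 to go: {6,7,8,9} 1
  5 to go: {5,6,7,8,9} 1
  6 to go: {4,5,6,7,8,9} 1
  7 to go: {3,4,5,6,7,8,9} 1
  8 to go: {1,3,4,5,6,7,8,9} 1  {2,3,4,5,6,7,8,9} 1
  if 0:p drops first: 2 orders
  if 1:s drops first: 1 orders
heap linearizations: 3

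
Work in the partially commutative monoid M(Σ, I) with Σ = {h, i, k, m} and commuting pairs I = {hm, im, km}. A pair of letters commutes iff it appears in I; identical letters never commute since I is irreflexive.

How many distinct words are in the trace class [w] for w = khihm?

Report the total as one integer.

0(k) covers ∅
1(h) covers 0:k
2(i) covers 1:h
3(h) covers 2:i
4(m) covers ∅
floor of heap: 0:k, 4:m
completions by unplaced set U, small U first (add the entries for U minus each lowest piece of U):
  |U|=1: {3}:1  {4}:1
  |U|=2: {2,3}:1  {3,4}:2
  |U|=3: {1,2,3}:1  {2,3,4}:3
  start at 0(k): 4
  start at 4(m): 1
sum over floor = 5

5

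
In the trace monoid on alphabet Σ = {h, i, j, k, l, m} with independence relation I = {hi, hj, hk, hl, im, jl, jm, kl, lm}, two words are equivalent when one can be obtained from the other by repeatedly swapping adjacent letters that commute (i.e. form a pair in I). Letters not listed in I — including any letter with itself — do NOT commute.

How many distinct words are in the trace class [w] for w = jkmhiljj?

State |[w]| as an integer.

45

0(j) covers ∅
1(k) covers 0:j
2(m) covers 1:k
3(h) covers 2:m
4(i) covers 1:k
5(l) covers 4:i
6(j) covers 4:i
7(j) covers 6:j
floor of heap: 0:j
completions by unplaced set U, small U first (add the entries for U minus each lowest piece of U):
  |U|=1: {3}:1  {5}:1  {7}:1
  |U|=2: {2,3}:1  {3,5}:2  {3,7}:2  {5,7}:2  {6,7}:1
  |U|=3: {2,3,5}:3  {2,3,7}:3  {3,5,7}:6  {3,6,7}:3  {5,6,7}:3
  |U|=4: {2,3,5,7}:12  {2,3,6,7}:6  {3,5,6,7}:12  {4,5,6,7}:3
  |U|=5: {2,3,5,6,7}:30  {3,4,5,6,7}:15
  |U|=6: {2,3,4,5,6,7}:45
  start at 0(j): 45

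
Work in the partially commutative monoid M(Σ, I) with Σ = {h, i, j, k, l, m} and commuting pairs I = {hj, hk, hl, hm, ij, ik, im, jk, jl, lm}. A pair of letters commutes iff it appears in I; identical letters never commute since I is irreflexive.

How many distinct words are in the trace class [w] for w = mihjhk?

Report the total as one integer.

40

#0=m has no predecessor
#1=i has no predecessor
#2=h depends on [1:i]
#3=j depends on [0:m]
#4=h depends on [2:h]
#5=k depends on [0:m]
sources: [0:m, 1:i]
N(rest) = Σ N(rest − s) over sources s of rest; N(one piece) = 1:
  size 1 → [3]=1  [4]=1  [5]=1
  size 2 → [2,4]=1  [3,4]=2  [3,5]=2  [4,5]=2
  size 3 → [0,3,5]=2  [1,2,4]=1  [2,3,4]=3  [2,4,5]=3  [3,4,5]=6
  size 4 → [0,3,4,5]=8  [1,2,3,4]=4  [1,2,4,5]=4  [2,3,4,5]=12
  first=0(m) contributes 20
  first=1(i) contributes 20
|[w]| = 40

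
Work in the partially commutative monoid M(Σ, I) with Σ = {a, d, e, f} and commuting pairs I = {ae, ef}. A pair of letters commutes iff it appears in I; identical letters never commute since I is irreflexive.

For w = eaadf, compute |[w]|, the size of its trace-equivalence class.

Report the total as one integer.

drop 0:e onto floor
drop 1:a onto floor
drop 2:a onto {1:a}
drop 3:d onto {0:e, 2:a}
drop 4:f onto {3:d}
ground layer = {0:e, 1:a}
drop-orders for the pieces not yet dropped (sum over which currently-grounded one goes next):
  1 to go: {4} 1
  2 to go: {3,4} 1
  3 to go: {0,3,4} 1  {2,3,4} 1
  if 0:e drops first: 1 orders
  if 1:a drops first: 2 orders
heap linearizations: 3

3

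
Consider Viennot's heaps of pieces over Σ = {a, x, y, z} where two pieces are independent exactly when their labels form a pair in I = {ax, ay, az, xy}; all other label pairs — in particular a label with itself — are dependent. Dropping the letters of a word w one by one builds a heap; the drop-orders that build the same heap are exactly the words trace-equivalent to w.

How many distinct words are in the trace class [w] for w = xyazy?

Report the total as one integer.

10

0(x) covers ∅
1(y) covers ∅
2(a) covers ∅
3(z) covers 0:x, 1:y
4(y) covers 3:z
floor of heap: 0:x, 1:y, 2:a
completions by unplaced set U, small U first (add the entries for U minus each lowest piece of U):
  |U|=1: {2}:1  {4}:1
  |U|=2: {2,4}:2  {3,4}:1
  |U|=3: {0,3,4}:1  {1,3,4}:1  {2,3,4}:3
  start at 0(x): 4
  start at 1(y): 4
  start at 2(a): 2
sum over floor = 10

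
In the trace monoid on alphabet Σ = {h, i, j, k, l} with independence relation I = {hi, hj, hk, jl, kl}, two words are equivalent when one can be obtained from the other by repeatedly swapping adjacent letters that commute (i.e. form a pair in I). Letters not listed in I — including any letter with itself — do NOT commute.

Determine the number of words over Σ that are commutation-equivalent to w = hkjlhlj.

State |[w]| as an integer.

35

piece 0:h — minimal
piece 1:k — minimal
piece 2:j rests on {1:k}
piece 3:l rests on {0:h}
piece 4:h rests on {3:l}
piece 5:l rests on {4:h}
piece 6:j rests on {2:j}
minimal pieces: {0:h, 1:k}
ways to finish when only these pieces remain (= sum over removing one remaining piece with nothing left below it):
  1 left: {5}→1  {6}→1
  2 left: {2,6}→1  {4,5}→1  {5,6}→2
  3 left: {1,2,6}→1  {2,5,6}→3  {3,4,5}→1  {4,5,6}→3
  4 left: {0,3,4,5}→1  {1,2,5,6}→4  {2,4,5,6}→6  {3,4,5,6}→4
  5 left: {0,3,4,5,6}→5  {1,2,4,5,6}→10  {2,3,4,5,6}→10
  placing 0:h first → 20 extensions
  placing 1:k first → 15 extensions
total linear extensions = 35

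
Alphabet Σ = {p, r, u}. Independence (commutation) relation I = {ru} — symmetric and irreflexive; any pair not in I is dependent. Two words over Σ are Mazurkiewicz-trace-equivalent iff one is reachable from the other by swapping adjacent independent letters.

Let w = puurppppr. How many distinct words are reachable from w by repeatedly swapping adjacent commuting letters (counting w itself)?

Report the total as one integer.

3

drop 0:p onto floor
drop 1:u onto {0:p}
drop 2:u onto {1:u}
drop 3:r onto {0:p}
drop 4:p onto {2:u, 3:r}
drop 5:p onto {4:p}
drop 6:p onto {5:p}
drop 7:p onto {6:p}
drop 8:r onto {7:p}
ground layer = {0:p}
drop-orders for the pieces not yet dropped (sum over which currently-grounded one goes next):
  1 to go: {8} 1
  2 to go: {7,8} 1
  3 to go: {6,7,8} 1
  4 to go: {5,6,7,8} 1
  5 to go: {4,5,6,7,8} 1
  6 to go: {2,4,5,6,7,8} 1  {3,4,5,6,7,8} 1
  7 to go: {1,2,4,5,6,7,8} 1  {2,3,4,5,6,7,8} 2
  if 0:p drops first: 3 orders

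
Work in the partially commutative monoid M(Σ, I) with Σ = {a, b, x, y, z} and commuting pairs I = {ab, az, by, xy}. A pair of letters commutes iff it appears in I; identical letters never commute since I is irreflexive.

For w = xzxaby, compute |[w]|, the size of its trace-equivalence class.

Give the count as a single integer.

piece 0:x — minimal
piece 1:z rests on {0:x}
piece 2:x rests on {1:z}
piece 3:a rests on {2:x}
piece 4:b rests on {2:x}
piece 5:y rests on {3:a}
minimal pieces: {0:x}
ways to finish when only these pieces remain (= sum over removing one remaining piece with nothing left below it):
  1 left: {4}→1  {5}→1
  2 left: {3,5}→1  {4,5}→2
  3 left: {3,4,5}→3
  4 left: {2,3,4,5}→3
  placing 0:x first → 3 extensions

3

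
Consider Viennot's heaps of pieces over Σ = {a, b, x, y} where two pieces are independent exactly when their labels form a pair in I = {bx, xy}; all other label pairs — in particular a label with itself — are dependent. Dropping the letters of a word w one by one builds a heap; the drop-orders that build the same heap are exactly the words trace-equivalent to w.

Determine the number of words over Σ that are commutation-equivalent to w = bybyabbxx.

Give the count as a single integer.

6

#0=b has no predecessor
#1=y depends on [0:b]
#2=b depends on [1:y]
#3=y depends on [2:b]
#4=a depends on [3:y]
#5=b depends on [4:a]
#6=b depends on [5:b]
#7=x depends on [4:a]
#8=x depends on [7:x]
sources: [0:b]
N(rest) = Σ N(rest − s) over sources s of rest; N(one piece) = 1:
  size 1 → [6]=1  [8]=1
  size 2 → [5,6]=1  [6,8]=2  [7,8]=1
  size 3 → [5,6,8]=3  [6,7,8]=3
  size 4 → [5,6,7,8]=6
  size 5 → [4,5,6,7,8]=6
  size 6 → [3,4,5,6,7,8]=6
  size 7 → [2,3,4,5,6,7,8]=6
  first=0(b) contributes 6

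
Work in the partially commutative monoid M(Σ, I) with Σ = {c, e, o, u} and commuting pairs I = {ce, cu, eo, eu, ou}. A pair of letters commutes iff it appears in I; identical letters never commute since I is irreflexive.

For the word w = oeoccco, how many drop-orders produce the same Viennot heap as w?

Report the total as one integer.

drop 0:o onto floor
drop 1:e onto floor
drop 2:o onto {0:o}
drop 3:c onto {2:o}
drop 4:c onto {3:c}
drop 5:c onto {4:c}
drop 6:o onto {5:c}
ground layer = {0:o, 1:e}
drop-orders for the pieces not yet dropped (sum over which currently-grounded one goes next):
  1 to go: {1} 1  {6} 1
  2 to go: {1,6} 2  {5,6} 1
  3 to go: {1,5,6} 3  {4,5,6} 1
  4 to go: {1,4,5,6} 4  {3,4,5,6} 1
  5 to go: {1,3,4,5,6} 5  {2,3,4,5,6} 1
  if 0:o drops first: 6 orders
  if 1:e drops first: 1 orders
heap linearizations: 7

7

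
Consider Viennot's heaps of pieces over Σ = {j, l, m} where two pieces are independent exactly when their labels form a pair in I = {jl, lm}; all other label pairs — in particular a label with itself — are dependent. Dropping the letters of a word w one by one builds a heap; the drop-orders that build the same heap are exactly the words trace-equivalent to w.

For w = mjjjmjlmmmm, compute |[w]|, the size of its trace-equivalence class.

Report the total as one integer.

11

0(m) covers ∅
1(j) covers 0:m
2(j) covers 1:j
3(j) covers 2:j
4(m) covers 3:j
5(j) covers 4:m
6(l) covers ∅
7(m) covers 5:j
8(m) covers 7:m
9(m) covers 8:m
10(m) covers 9:m
floor of heap: 0:m, 6:l
completions by unplaced set U, small U first (add the entries for U minus each lowest piece of U):
  |U|=1: {6}:1  {10}:1
  |U|=2: {6,10}:2  {9,10}:1
  |U|=3: {6,9,10}:3  {8,9,10}:1
  |U|=4: {6,8,9,10}:4  {7,8,9,10}:1
  |U|=5: {5,7,8,9,10}:1  {6,7,8,9,10}:5
  |U|=6: {4,5,7,8,9,10}:1  {5,6,7,8,9,10}:6
  |U|=7: {3,4,5,7,8,9,10}:1  {4,5,6,7,8,9,10}:7
  |U|=8: {2,3,4,5,7,8,9,10}:1  {3,4,5,6,7,8,9,10}:8
  |U|=9: {1,2,3,4,5,7,8,9,10}:1  {2,3,4,5,6,7,8,9,10}:9
  start at 0(m): 10
  start at 6(l): 1
sum over floor = 11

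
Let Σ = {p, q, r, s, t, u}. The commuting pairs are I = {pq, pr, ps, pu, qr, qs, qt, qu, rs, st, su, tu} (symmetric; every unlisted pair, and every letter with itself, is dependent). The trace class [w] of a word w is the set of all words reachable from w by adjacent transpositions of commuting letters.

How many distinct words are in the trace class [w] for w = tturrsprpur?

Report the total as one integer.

drop 0:t onto floor
drop 1:t onto {0:t}
drop 2:u onto floor
drop 3:r onto {1:t, 2:u}
drop 4:r onto {3:r}
drop 5:s onto floor
drop 6:p onto {1:t}
drop 7:r onto {4:r}
drop 8:p onto {6:p}
drop 9:u onto {7:r}
drop 10:r onto {9:u}
ground layer = {0:t, 2:u, 5:s}
drop-orders for the pieces not yet dropped (sum over which currently-grounded one goes next):
  1 to go: {5} 1  {8} 1  {10} 1
  2 to go: {5,8} 2  {5,10} 2  {6,8} 1  {8,10} 2  {9,10} 1
  3 to go: {5,6,8} 3  {5,8,10} 6  {5,9,10} 3  {6,8,10} 3  {7,9,10} 1  {8,9,10} 3
  4 to go: {4,7,9,10} 1  {5,6,8,10} 12  {5,7,9,10} 4  {5,8,9,10} 12  {6,8,9,10} 6  {7,8,9,10} 4
  5 to go: {3,4,7,9,10} 1  {4,5,7,9,10} 5  {4,7,8,9,10} 5  {5,6,8,9,10} 30  {5,7,8,9,10} 20  {6,7,8,9,10} 10
  6 to go: {2,3,4,7,9,10} 1  {3,4,5,7,9,10} 6  {3,4,7,8,9,10} 6  {4,5,7,8,9,10} 30  {4,6,7,8,9,10} 15  {5,6,7,8,9,10} 60
  7 to go: {2,3,4,5,7,9,10} 7  {2,3,4,7,8,9,10} 7  {3,4,5,7,8,9,10} 42  {3,4,6,7,8,9,10} 21  {4,5,6,7,8,9,10} 105
  8 to go: {1,3,4,6,7,8,9,10} 21  {2,3,4,5,7,8,9,10} 56  {2,3,4,6,7,8,9,10} 28  {3,4,5,6,7,8,9,10} 168
  9 to go: {0,1,3,4,6,7,8,9,10} 21  {1,2,3,4,6,7,8,9,10} 49  {1,3,4,5,6,7,8,9,10} 189  {2,3,4,5,6,7,8,9,10} 252
  if 0:t drops first: 490 orders
  if 2:u drops first: 210 orders
  if 5:s drops first: 70 orders
heap linearizations: 770

770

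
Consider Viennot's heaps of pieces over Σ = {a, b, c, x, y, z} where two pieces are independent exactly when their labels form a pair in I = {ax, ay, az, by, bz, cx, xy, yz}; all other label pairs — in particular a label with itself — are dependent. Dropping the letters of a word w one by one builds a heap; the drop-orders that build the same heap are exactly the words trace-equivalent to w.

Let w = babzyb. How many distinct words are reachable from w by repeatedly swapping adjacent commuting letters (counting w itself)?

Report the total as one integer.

#0=b has no predecessor
#1=a depends on [0:b]
#2=b depends on [1:a]
#3=z has no predecessor
#4=y has no predecessor
#5=b depends on [2:b]
sources: [0:b, 3:z, 4:y]
N(rest) = Σ N(rest − s) over sources s of rest; N(one piece) = 1:
  size 1 → [3]=1  [4]=1  [5]=1
  size 2 → [2,5]=1  [3,4]=2  [3,5]=2  [4,5]=2
  size 3 → [1,2,5]=1  [2,3,5]=3  [2,4,5]=3  [3,4,5]=6
  size 4 → [0,1,2,5]=1  [1,2,3,5]=4  [1,2,4,5]=4  [2,3,4,5]=12
  first=0(b) contributes 20
  first=3(z) contributes 5
  first=4(y) contributes 5
|[w]| = 30

30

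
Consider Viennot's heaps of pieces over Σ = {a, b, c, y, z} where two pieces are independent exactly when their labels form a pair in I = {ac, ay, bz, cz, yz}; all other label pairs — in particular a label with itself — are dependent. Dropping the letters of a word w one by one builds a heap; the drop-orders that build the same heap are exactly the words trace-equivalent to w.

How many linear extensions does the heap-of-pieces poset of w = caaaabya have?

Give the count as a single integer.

10

0(c) covers ∅
1(a) covers ∅
2(a) covers 1:a
3(a) covers 2:a
4(a) covers 3:a
5(b) covers 0:c, 4:a
6(y) covers 5:b
7(a) covers 5:b
floor of heap: 0:c, 1:a
completions by unplaced set U, small U first (add the entries for U minus each lowest piece of U):
  |U|=1: {6}:1  {7}:1
  |U|=2: {6,7}:2
  |U|=3: {5,6,7}:2
  |U|=4: {0,5,6,7}:2  {4,5,6,7}:2
  |U|=5: {0,4,5,6,7}:4  {3,4,5,6,7}:2
  |U|=6: {0,3,4,5,6,7}:6  {2,3,4,5,6,7}:2
  start at 0(c): 2
  start at 1(a): 8
sum over floor = 10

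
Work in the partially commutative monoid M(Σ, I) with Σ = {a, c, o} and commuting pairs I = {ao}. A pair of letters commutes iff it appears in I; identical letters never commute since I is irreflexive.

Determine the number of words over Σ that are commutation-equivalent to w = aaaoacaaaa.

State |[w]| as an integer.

drop 0:a onto floor
drop 1:a onto {0:a}
drop 2:a onto {1:a}
drop 3:o onto floor
drop 4:a onto {2:a}
drop 5:c onto {3:o, 4:a}
drop 6:a onto {5:c}
drop 7:a onto {6:a}
drop 8:a onto {7:a}
drop 9:a onto {8:a}
ground layer = {0:a, 3:o}
drop-orders for the pieces not yet dropped (sum over which currently-grounded one goes next):
  1 to go: {9} 1
  2 to go: {8,9} 1
  3 to go: {7,8,9} 1
  4 to go: {6,7,8,9} 1
  5 to go: {5,6,7,8,9} 1
  6 to go: {3,5,6,7,8,9} 1  {4,5,6,7,8,9} 1
  7 to go: {2,4,5,6,7,8,9} 1  {3,4,5,6,7,8,9} 2
  8 to go: {1,2,4,5,6,7,8,9} 1  {2,3,4,5,6,7,8,9} 3
  if 0:a drops first: 4 orders
  if 3:o drops first: 1 orders
heap linearizations: 5

5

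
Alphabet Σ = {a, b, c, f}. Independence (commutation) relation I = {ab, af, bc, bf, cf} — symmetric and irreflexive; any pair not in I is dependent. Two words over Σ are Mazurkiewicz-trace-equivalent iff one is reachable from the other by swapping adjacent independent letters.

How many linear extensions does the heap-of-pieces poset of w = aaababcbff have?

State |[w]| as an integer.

2520

piece 0:a — minimal
piece 1:a rests on {0:a}
piece 2:a rests on {1:a}
piece 3:b — minimal
piece 4:a rests on {2:a}
piece 5:b rests on {3:b}
piece 6:c rests on {4:a}
piece 7:b rests on {5:b}
piece 8:f — minimal
piece 9:f rests on {8:f}
minimal pieces: {0:a, 3:b, 8:f}
ways to finish when only these pieces remain (= sum over removing one remaining piece with nothing left below it):
  1 left: {6}→1  {7}→1  {9}→1
  2 left: {4,6}→1  {5,7}→1  {6,7}→2  {6,9}→2  {7,9}→2  {8,9}→1
  3 left: {2,4,6}→1  {3,5,7}→1  {4,6,7}→3  {4,6,9}→3  {5,6,7}→3  {5,7,9}→3  {6,7,9}→6  {6,8,9}→3  {7,8,9}→3
  4 left: {1,2,4,6}→1  {2,4,6,7}→4  {2,4,6,9}→4  {3,5,6,7}→4  {3,5,7,9}→4  {4,5,6,7}→6  {4,6,7,9}→12  {4,6,8,9}→6  {5,6,7,9}→12  {5,7,8,9}→6  {6,7,8,9}→12
  5 left: {0,1,2,4,6}→1  {1,2,4,6,7}→5  {1,2,4,6,9}→5  {2,4,5,6,7}→10  {2,4,6,7,9}→20  {2,4,6,8,9}→10  {3,4,5,6,7}→10  {3,5,6,7,9}→20  {3,5,7,8,9}→10  {4,5,6,7,9}→30  {4,6,7,8,9}→30  {5,6,7,8,9}→30
  6 left: {0,1,2,4,6,7}→6  {0,1,2,4,6,9}→6  {1,2,4,5,6,7}→15  {1,2,4,6,7,9}→30  {1,2,4,6,8,9}→15  {2,3,4,5,6,7}→20  {2,4,5,6,7,9}→60  {2,4,6,7,8,9}→60  {3,4,5,6,7,9}→60  {3,5,6,7,8,9}→60  {4,5,6,7,8,9}→90
  7 left: {0,1,2,4,5,6,7}→21  {0,1,2,4,6,7,9}→42  {0,1,2,4,6,8,9}→21  {1,2,3,4,5,6,7}→35  {1,2,4,5,6,7,9}→105  {1,2,4,6,7,8,9}→105  {2,3,4,5,6,7,9}→140  {2,4,5,6,7,8,9}→210  {3,4,5,6,7,8,9}→210
  8 left: {0,1,2,3,4,5,6,7}→56  {0,1,2,4,5,6,7,9}→168  {0,1,2,4,6,7,8,9}→168  {1,2,3,4,5,6,7,9}→280  {1,2,4,5,6,7,8,9}→420  {2,3,4,5,6,7,8,9}→560
  placing 0:a first → 1260 extensions
  placing 3:b first → 756 extensions
  placing 8:f first → 504 extensions
total linear extensions = 2520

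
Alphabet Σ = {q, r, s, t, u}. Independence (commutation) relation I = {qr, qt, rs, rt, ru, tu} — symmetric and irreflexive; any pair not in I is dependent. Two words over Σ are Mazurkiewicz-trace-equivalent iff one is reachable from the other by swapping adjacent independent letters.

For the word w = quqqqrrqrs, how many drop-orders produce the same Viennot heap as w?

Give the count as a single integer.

drop 0:q onto floor
drop 1:u onto {0:q}
drop 2:q onto {1:u}
drop 3:q onto {2:q}
drop 4:q onto {3:q}
drop 5:r onto floor
drop 6:r onto {5:r}
drop 7:q onto {4:q}
drop 8:r onto {6:r}
drop 9:s onto {7:q}
ground layer = {0:q, 5:r}
drop-orders for the pieces not yet dropped (sum over which currently-grounded one goes next):
  1 to go: {8} 1  {9} 1
  2 to go: {6,8} 1  {7,9} 1  {8,9} 2
  3 to go: {4,7,9} 1  {5,6,8} 1  {6,8,9} 3  {7,8,9} 3
  4 to go: {3,4,7,9} 1  {4,7,8,9} 4  {5,6,8,9} 4  {6,7,8,9} 6
  5 to go: {2,3,4,7,9} 1  {3,4,7,8,9} 5  {4,6,7,8,9} 10  {5,6,7,8,9} 10
  6 to go: {1,2,3,4,7,9} 1  {2,3,4,7,8,9} 6  {3,4,6,7,8,9} 15  {4,5,6,7,8,9} 20
  7 to go: {0,1,2,3,4,7,9} 1  {1,2,3,4,7,8,9} 7  {2,3,4,6,7,8,9} 21  {3,4,5,6,7,8,9} 35
  8 to go: {0,1,2,3,4,7,8,9} 8  {1,2,3,4,6,7,8,9} 28  {2,3,4,5,6,7,8,9} 56
  if 0:q drops first: 84 orders
  if 5:r drops first: 36 orders
heap linearizations: 120

120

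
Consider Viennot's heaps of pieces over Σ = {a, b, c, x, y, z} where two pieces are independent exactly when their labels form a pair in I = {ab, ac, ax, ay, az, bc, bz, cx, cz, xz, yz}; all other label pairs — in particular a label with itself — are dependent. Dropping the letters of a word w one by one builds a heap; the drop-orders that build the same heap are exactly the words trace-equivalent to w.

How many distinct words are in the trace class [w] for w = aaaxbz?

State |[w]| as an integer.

0(a) covers ∅
1(a) covers 0:a
2(a) covers 1:a
3(x) covers ∅
4(b) covers 3:x
5(z) covers ∅
floor of heap: 0:a, 3:x, 5:z
completions by unplaced set U, small U first (add the entries for U minus each lowest piece of U):
  |U|=1: {2}:1  {4}:1  {5}:1
  |U|=2: {1,2}:1  {2,4}:2  {2,5}:2  {3,4}:1  {4,5}:2
  |U|=3: {0,1,2}:1  {1,2,4}:3  {1,2,5}:3  {2,3,4}:3  {2,4,5}:6  {3,4,5}:3
  |U|=4: {0,1,2,4}:4  {0,1,2,5}:4  {1,2,3,4}:6  {1,2,4,5}:12  {2,3,4,5}:12
  start at 0(a): 30
  start at 3(x): 20
  start at 5(z): 10
sum over floor = 60

60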